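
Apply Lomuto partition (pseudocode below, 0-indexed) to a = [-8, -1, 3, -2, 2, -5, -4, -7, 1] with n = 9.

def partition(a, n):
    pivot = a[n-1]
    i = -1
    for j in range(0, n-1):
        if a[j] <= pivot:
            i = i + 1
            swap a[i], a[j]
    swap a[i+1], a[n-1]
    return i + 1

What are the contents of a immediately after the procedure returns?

pivot=1, i=-1
j=0: -8≤1, i=0, swap(0,0) ⇒ [-8, -1, 3, -2, 2, -5, -4, -7, 1]
j=1: -1≤1, i=1, swap(1,1) ⇒ [-8, -1, 3, -2, 2, -5, -4, -7, 1]
j=2: 3>1, skip
j=3: -2≤1, i=2, swap(2,3) ⇒ [-8, -1, -2, 3, 2, -5, -4, -7, 1]
j=4: 2>1, skip
j=5: -5≤1, i=3, swap(3,5) ⇒ [-8, -1, -2, -5, 2, 3, -4, -7, 1]
j=6: -4≤1, i=4, swap(4,6) ⇒ [-8, -1, -2, -5, -4, 3, 2, -7, 1]
j=7: -7≤1, i=5, swap(5,7) ⇒ [-8, -1, -2, -5, -4, -7, 2, 3, 1]
swap(6,8) ⇒ [-8, -1, -2, -5, -4, -7, 1, 3, 2]; return 6

[-8, -1, -2, -5, -4, -7, 1, 3, 2]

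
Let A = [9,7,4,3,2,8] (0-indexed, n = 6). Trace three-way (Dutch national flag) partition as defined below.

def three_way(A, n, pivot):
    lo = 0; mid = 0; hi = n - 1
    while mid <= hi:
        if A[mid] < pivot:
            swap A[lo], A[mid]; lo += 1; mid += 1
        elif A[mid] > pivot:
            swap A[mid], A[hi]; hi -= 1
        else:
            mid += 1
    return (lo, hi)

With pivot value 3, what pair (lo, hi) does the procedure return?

pivot = 3; lo=0, mid=0, hi=5
A[mid]=9>3: swap A[0],A[5]; hi=4 → [8,7,4,3,2,9]
A[mid]=8>3: swap A[0],A[4]; hi=3 → [2,7,4,3,8,9]
A[mid]=2<3: swap A[0],A[0]; lo=1,mid=1 → [2,7,4,3,8,9]
A[mid]=7>3: swap A[1],A[3]; hi=2 → [2,3,4,7,8,9]
A[mid]=3=3: mid=2
A[mid]=4>3: swap A[2],A[2]; hi=1 → [2,3,4,7,8,9]
end: lo=1, hi=1; A = [2,3,4,7,8,9]

(1, 1)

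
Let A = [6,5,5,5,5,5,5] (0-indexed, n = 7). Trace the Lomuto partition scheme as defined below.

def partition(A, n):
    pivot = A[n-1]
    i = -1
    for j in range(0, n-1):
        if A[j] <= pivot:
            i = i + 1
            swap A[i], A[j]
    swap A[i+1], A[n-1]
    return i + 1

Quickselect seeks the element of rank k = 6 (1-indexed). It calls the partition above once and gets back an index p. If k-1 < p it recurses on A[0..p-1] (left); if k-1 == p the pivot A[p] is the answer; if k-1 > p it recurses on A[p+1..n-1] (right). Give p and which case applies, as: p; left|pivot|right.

5; pivot

pivot = A[6] = 5; i = -1
j=0: A[0]=6 > 5 → no swap
j=1: A[1]=5 ≤ 5 → i=0, swap A[0],A[1] → [5,6,5,5,5,5,5]
j=2: A[2]=5 ≤ 5 → i=1, swap A[1],A[2] → [5,5,6,5,5,5,5]
j=3: A[3]=5 ≤ 5 → i=2, swap A[2],A[3] → [5,5,5,6,5,5,5]
j=4: A[4]=5 ≤ 5 → i=3, swap A[3],A[4] → [5,5,5,5,6,5,5]
j=5: A[5]=5 ≤ 5 → i=4, swap A[4],A[5] → [5,5,5,5,5,6,5]
final swap A[5],A[6] → [5,5,5,5,5,5,6]; return 5
p = 5; k-1 = 5 == 5 ⇒ pivot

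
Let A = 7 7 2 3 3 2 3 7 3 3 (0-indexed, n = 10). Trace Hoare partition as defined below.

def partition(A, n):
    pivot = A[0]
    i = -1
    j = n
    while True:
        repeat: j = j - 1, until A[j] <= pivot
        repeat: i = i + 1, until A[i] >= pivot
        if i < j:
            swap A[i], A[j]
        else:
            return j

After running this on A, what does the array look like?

3 3 2 3 3 2 3 7 7 7

pivot = A[0] = 7; i = -1, j = 10
j→9 (A[9]=3≤7), i→0 (A[0]=7≥7); i<j, swap → 3 7 2 3 3 2 3 7 3 7
j→8 (A[8]=3≤7), i→1 (A[1]=7≥7); i<j, swap → 3 3 2 3 3 2 3 7 7 7
j→7, i→7; i≥j, return j=7. A = 3 3 2 3 3 2 3 7 7 7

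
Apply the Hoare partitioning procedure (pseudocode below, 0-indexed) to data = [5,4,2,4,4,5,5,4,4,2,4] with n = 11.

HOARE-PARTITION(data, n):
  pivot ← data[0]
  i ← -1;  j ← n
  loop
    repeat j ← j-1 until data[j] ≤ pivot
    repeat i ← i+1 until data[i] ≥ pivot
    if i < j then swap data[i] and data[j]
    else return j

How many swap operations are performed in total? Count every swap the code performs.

3

pivot = data[0] = 5; i = -1, j = 11
j→10 (data[10]=4≤5), i→0 (data[0]=5≥5); i<j, swap → [4,4,2,4,4,5,5,4,4,2,5]
j→9 (data[9]=2≤5), i→5 (data[5]=5≥5); i<j, swap → [4,4,2,4,4,2,5,4,4,5,5]
j→8 (data[8]=4≤5), i→6 (data[6]=5≥5); i<j, swap → [4,4,2,4,4,2,4,4,5,5,5]
j→7, i→8; i≥j, return j=7. data = [4,4,2,4,4,2,4,4,5,5,5]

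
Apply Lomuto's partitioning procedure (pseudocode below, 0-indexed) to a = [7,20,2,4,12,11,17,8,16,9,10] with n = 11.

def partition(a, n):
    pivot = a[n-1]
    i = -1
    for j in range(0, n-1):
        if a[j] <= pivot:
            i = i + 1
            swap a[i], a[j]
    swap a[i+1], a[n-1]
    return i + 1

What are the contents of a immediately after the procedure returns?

pivot = a[10] = 10; i = -1
j=0: a[0]=7 ≤ 10 → i=0, swap a[0],a[0] (no change) → [7,20,2,4,12,11,17,8,16,9,10]
j=1: a[1]=20 > 10 → no swap
j=2: a[2]=2 ≤ 10 → i=1, swap a[1],a[2] → [7,2,20,4,12,11,17,8,16,9,10]
j=3: a[3]=4 ≤ 10 → i=2, swap a[2],a[3] → [7,2,4,20,12,11,17,8,16,9,10]
j=4: a[4]=12 > 10 → no swap
j=5: a[5]=11 > 10 → no swap
j=6: a[6]=17 > 10 → no swap
j=7: a[7]=8 ≤ 10 → i=3, swap a[3],a[7] → [7,2,4,8,12,11,17,20,16,9,10]
j=8: a[8]=16 > 10 → no swap
j=9: a[9]=9 ≤ 10 → i=4, swap a[4],a[9] → [7,2,4,8,9,11,17,20,16,12,10]
final swap a[5],a[10] → [7,2,4,8,9,10,17,20,16,12,11]; return 5

[7,2,4,8,9,10,17,20,16,12,11]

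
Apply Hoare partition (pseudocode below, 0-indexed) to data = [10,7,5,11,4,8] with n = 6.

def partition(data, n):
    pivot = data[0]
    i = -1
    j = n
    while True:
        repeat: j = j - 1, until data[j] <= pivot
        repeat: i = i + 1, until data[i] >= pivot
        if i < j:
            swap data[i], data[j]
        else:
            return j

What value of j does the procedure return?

3

pivot = data[0] = 10; i = -1, j = 6
j→5 (data[5]=8≤10), i→0 (data[0]=10≥10); i<j, swap → [8,7,5,11,4,10]
j→4 (data[4]=4≤10), i→3 (data[3]=11≥10); i<j, swap → [8,7,5,4,11,10]
j→3, i→4; i≥j, return j=3. data = [8,7,5,4,11,10]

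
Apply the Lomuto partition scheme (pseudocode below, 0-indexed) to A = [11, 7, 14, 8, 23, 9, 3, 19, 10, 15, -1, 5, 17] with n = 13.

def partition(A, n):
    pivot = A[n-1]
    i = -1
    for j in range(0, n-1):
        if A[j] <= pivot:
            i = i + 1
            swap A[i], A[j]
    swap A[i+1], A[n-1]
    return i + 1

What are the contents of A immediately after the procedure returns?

pivot = A[12] = 17; i = -1
j=0: A[0]=11 ≤ 17 → i=0, swap A[0],A[0] (no change) → [11, 7, 14, 8, 23, 9, 3, 19, 10, 15, -1, 5, 17]
j=1: A[1]=7 ≤ 17 → i=1, swap A[1],A[1] (no change) → [11, 7, 14, 8, 23, 9, 3, 19, 10, 15, -1, 5, 17]
j=2: A[2]=14 ≤ 17 → i=2, swap A[2],A[2] (no change) → [11, 7, 14, 8, 23, 9, 3, 19, 10, 15, -1, 5, 17]
j=3: A[3]=8 ≤ 17 → i=3, swap A[3],A[3] (no change) → [11, 7, 14, 8, 23, 9, 3, 19, 10, 15, -1, 5, 17]
j=4: A[4]=23 > 17 → no swap
j=5: A[5]=9 ≤ 17 → i=4, swap A[4],A[5] → [11, 7, 14, 8, 9, 23, 3, 19, 10, 15, -1, 5, 17]
j=6: A[6]=3 ≤ 17 → i=5, swap A[5],A[6] → [11, 7, 14, 8, 9, 3, 23, 19, 10, 15, -1, 5, 17]
j=7: A[7]=19 > 17 → no swap
j=8: A[8]=10 ≤ 17 → i=6, swap A[6],A[8] → [11, 7, 14, 8, 9, 3, 10, 19, 23, 15, -1, 5, 17]
j=9: A[9]=15 ≤ 17 → i=7, swap A[7],A[9] → [11, 7, 14, 8, 9, 3, 10, 15, 23, 19, -1, 5, 17]
j=10: A[10]=-1 ≤ 17 → i=8, swap A[8],A[10] → [11, 7, 14, 8, 9, 3, 10, 15, -1, 19, 23, 5, 17]
j=11: A[11]=5 ≤ 17 → i=9, swap A[9],A[11] → [11, 7, 14, 8, 9, 3, 10, 15, -1, 5, 23, 19, 17]
final swap A[10],A[12] → [11, 7, 14, 8, 9, 3, 10, 15, -1, 5, 17, 19, 23]; return 10

[11, 7, 14, 8, 9, 3, 10, 15, -1, 5, 17, 19, 23]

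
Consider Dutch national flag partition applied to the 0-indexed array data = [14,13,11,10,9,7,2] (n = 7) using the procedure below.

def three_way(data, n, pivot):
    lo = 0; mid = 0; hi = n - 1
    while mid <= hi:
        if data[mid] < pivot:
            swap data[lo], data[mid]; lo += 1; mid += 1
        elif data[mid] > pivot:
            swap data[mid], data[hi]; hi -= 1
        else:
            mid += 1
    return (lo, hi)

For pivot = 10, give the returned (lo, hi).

(3, 3)

pivot = 10; lo=0, mid=0, hi=6
data[mid]=14>10: swap data[0],data[6]; hi=5 → [2,13,11,10,9,7,14]
data[mid]=2<10: swap data[0],data[0]; lo=1,mid=1 → [2,13,11,10,9,7,14]
data[mid]=13>10: swap data[1],data[5]; hi=4 → [2,7,11,10,9,13,14]
data[mid]=7<10: swap data[1],data[1]; lo=2,mid=2 → [2,7,11,10,9,13,14]
data[mid]=11>10: swap data[2],data[4]; hi=3 → [2,7,9,10,11,13,14]
data[mid]=9<10: swap data[2],data[2]; lo=3,mid=3 → [2,7,9,10,11,13,14]
data[mid]=10=10: mid=4
end: lo=3, hi=3; data = [2,7,9,10,11,13,14]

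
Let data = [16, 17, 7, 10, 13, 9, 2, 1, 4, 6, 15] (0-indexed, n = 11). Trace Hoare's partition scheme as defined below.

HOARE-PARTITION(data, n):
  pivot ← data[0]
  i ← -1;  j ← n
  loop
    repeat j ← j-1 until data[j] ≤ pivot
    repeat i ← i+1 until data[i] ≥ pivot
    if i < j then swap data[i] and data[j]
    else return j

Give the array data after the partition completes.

[15, 6, 7, 10, 13, 9, 2, 1, 4, 17, 16]

pivot=16
j stops at 10 (15), i stops at 0 (16); swap ⇒ [15, 17, 7, 10, 13, 9, 2, 1, 4, 6, 16]
j stops at 9 (6), i stops at 1 (17); swap ⇒ [15, 6, 7, 10, 13, 9, 2, 1, 4, 17, 16]
j stops at 8, i stops at 9; i≥j ⇒ return 8. data=[15, 6, 7, 10, 13, 9, 2, 1, 4, 17, 16]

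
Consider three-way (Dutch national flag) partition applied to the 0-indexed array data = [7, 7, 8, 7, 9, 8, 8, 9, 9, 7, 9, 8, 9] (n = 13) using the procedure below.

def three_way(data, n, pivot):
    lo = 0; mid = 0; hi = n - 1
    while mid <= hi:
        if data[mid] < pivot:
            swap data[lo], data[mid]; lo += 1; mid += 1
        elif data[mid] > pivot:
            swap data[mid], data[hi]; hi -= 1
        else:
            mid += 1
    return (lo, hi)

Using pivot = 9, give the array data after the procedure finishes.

[7, 7, 8, 7, 8, 8, 7, 8, 9, 9, 9, 9, 9]

lo=0 mid=0 hi=12
7<9: swap(0,0), lo=1 mid=1 ⇒ [7, 7, 8, 7, 9, 8, 8, 9, 9, 7, 9, 8, 9]
7<9: swap(1,1), lo=2 mid=2 ⇒ [7, 7, 8, 7, 9, 8, 8, 9, 9, 7, 9, 8, 9]
8<9: swap(2,2), lo=3 mid=3 ⇒ [7, 7, 8, 7, 9, 8, 8, 9, 9, 7, 9, 8, 9]
7<9: swap(3,3), lo=4 mid=4 ⇒ [7, 7, 8, 7, 9, 8, 8, 9, 9, 7, 9, 8, 9]
9=9: mid=5
8<9: swap(4,5), lo=5 mid=6 ⇒ [7, 7, 8, 7, 8, 9, 8, 9, 9, 7, 9, 8, 9]
8<9: swap(5,6), lo=6 mid=7 ⇒ [7, 7, 8, 7, 8, 8, 9, 9, 9, 7, 9, 8, 9]
9=9: mid=8
9=9: mid=9
7<9: swap(6,9), lo=7 mid=10 ⇒ [7, 7, 8, 7, 8, 8, 7, 9, 9, 9, 9, 8, 9]
9=9: mid=11
8<9: swap(7,11), lo=8 mid=12 ⇒ [7, 7, 8, 7, 8, 8, 7, 8, 9, 9, 9, 9, 9]
9=9: mid=13
done. lo=8 hi=12; data=[7, 7, 8, 7, 8, 8, 7, 8, 9, 9, 9, 9, 9]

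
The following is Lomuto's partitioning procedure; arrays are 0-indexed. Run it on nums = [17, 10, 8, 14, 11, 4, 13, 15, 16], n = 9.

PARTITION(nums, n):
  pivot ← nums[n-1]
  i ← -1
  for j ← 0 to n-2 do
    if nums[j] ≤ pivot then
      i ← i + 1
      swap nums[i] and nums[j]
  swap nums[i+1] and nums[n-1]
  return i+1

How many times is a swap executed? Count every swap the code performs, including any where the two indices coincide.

8

pivot = nums[8] = 16; i = -1
j=0: nums[0]=17 > 16 → no swap
j=1: nums[1]=10 ≤ 16 → i=0, swap nums[0],nums[1] → [10, 17, 8, 14, 11, 4, 13, 15, 16]
j=2: nums[2]=8 ≤ 16 → i=1, swap nums[1],nums[2] → [10, 8, 17, 14, 11, 4, 13, 15, 16]
j=3: nums[3]=14 ≤ 16 → i=2, swap nums[2],nums[3] → [10, 8, 14, 17, 11, 4, 13, 15, 16]
j=4: nums[4]=11 ≤ 16 → i=3, swap nums[3],nums[4] → [10, 8, 14, 11, 17, 4, 13, 15, 16]
j=5: nums[5]=4 ≤ 16 → i=4, swap nums[4],nums[5] → [10, 8, 14, 11, 4, 17, 13, 15, 16]
j=6: nums[6]=13 ≤ 16 → i=5, swap nums[5],nums[6] → [10, 8, 14, 11, 4, 13, 17, 15, 16]
j=7: nums[7]=15 ≤ 16 → i=6, swap nums[6],nums[7] → [10, 8, 14, 11, 4, 13, 15, 17, 16]
final swap nums[7],nums[8] → [10, 8, 14, 11, 4, 13, 15, 16, 17]; return 7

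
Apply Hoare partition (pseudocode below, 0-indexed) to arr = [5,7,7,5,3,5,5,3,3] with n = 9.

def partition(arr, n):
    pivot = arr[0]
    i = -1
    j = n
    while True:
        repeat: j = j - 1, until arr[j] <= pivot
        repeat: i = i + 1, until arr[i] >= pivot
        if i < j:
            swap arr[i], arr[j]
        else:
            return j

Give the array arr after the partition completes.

pivot=5
j stops at 8 (3), i stops at 0 (5); swap ⇒ [3,7,7,5,3,5,5,3,5]
j stops at 7 (3), i stops at 1 (7); swap ⇒ [3,3,7,5,3,5,5,7,5]
j stops at 6 (5), i stops at 2 (7); swap ⇒ [3,3,5,5,3,5,7,7,5]
j stops at 5 (5), i stops at 3 (5); swap ⇒ [3,3,5,5,3,5,7,7,5]
j stops at 4, i stops at 5; i≥j ⇒ return 4. arr=[3,3,5,5,3,5,7,7,5]

[3,3,5,5,3,5,7,7,5]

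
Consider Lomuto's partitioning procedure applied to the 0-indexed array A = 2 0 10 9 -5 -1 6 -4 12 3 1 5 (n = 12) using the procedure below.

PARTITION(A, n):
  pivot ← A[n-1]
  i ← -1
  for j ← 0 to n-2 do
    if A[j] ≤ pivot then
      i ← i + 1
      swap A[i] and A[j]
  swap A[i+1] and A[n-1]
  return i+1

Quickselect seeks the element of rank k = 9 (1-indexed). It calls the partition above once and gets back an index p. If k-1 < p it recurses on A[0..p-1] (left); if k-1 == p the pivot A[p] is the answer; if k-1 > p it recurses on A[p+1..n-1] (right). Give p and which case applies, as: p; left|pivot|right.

7; right

pivot=5, i=-1
j=0: 2≤5, i=0, swap(0,0) ⇒ 2 0 10 9 -5 -1 6 -4 12 3 1 5
j=1: 0≤5, i=1, swap(1,1) ⇒ 2 0 10 9 -5 -1 6 -4 12 3 1 5
j=2: 10>5, skip
j=3: 9>5, skip
j=4: -5≤5, i=2, swap(2,4) ⇒ 2 0 -5 9 10 -1 6 -4 12 3 1 5
j=5: -1≤5, i=3, swap(3,5) ⇒ 2 0 -5 -1 10 9 6 -4 12 3 1 5
j=6: 6>5, skip
j=7: -4≤5, i=4, swap(4,7) ⇒ 2 0 -5 -1 -4 9 6 10 12 3 1 5
j=8: 12>5, skip
j=9: 3≤5, i=5, swap(5,9) ⇒ 2 0 -5 -1 -4 3 6 10 12 9 1 5
j=10: 1≤5, i=6, swap(6,10) ⇒ 2 0 -5 -1 -4 3 1 10 12 9 6 5
swap(7,11) ⇒ 2 0 -5 -1 -4 3 1 5 12 9 6 10; return 7
p = 7; k-1 = 8 > 7 ⇒ right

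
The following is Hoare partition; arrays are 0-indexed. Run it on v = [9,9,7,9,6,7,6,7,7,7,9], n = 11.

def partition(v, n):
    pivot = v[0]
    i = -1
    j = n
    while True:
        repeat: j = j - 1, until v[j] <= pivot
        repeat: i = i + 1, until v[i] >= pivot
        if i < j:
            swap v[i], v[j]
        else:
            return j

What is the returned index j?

7

pivot = v[0] = 9; i = -1, j = 11
j→10 (v[10]=9≤9), i→0 (v[0]=9≥9); i<j, swap → [9,9,7,9,6,7,6,7,7,7,9]
j→9 (v[9]=7≤9), i→1 (v[1]=9≥9); i<j, swap → [9,7,7,9,6,7,6,7,7,9,9]
j→8 (v[8]=7≤9), i→3 (v[3]=9≥9); i<j, swap → [9,7,7,7,6,7,6,7,9,9,9]
j→7, i→8; i≥j, return j=7. v = [9,7,7,7,6,7,6,7,9,9,9]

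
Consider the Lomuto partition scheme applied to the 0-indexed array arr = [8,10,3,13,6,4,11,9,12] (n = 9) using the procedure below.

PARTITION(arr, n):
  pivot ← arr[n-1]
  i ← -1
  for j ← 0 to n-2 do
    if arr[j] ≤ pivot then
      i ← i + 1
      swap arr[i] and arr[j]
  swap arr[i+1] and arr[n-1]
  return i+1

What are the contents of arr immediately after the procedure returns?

pivot=12, i=-1
j=0: 8≤12, i=0, swap(0,0) ⇒ [8,10,3,13,6,4,11,9,12]
j=1: 10≤12, i=1, swap(1,1) ⇒ [8,10,3,13,6,4,11,9,12]
j=2: 3≤12, i=2, swap(2,2) ⇒ [8,10,3,13,6,4,11,9,12]
j=3: 13>12, skip
j=4: 6≤12, i=3, swap(3,4) ⇒ [8,10,3,6,13,4,11,9,12]
j=5: 4≤12, i=4, swap(4,5) ⇒ [8,10,3,6,4,13,11,9,12]
j=6: 11≤12, i=5, swap(5,6) ⇒ [8,10,3,6,4,11,13,9,12]
j=7: 9≤12, i=6, swap(6,7) ⇒ [8,10,3,6,4,11,9,13,12]
swap(7,8) ⇒ [8,10,3,6,4,11,9,12,13]; return 7

[8,10,3,6,4,11,9,12,13]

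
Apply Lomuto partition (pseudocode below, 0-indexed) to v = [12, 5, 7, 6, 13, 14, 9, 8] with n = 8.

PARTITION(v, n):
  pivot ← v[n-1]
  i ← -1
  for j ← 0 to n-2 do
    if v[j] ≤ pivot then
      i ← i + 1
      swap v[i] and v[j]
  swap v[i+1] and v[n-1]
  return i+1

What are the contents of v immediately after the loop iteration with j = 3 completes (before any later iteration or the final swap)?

pivot=8, i=-1
j=0: 12>8, skip
j=1: 5≤8, i=0, swap(0,1) ⇒ [5, 12, 7, 6, 13, 14, 9, 8]
j=2: 7≤8, i=1, swap(1,2) ⇒ [5, 7, 12, 6, 13, 14, 9, 8]
j=3: 6≤8, i=2, swap(2,3) ⇒ [5, 7, 6, 12, 13, 14, 9, 8]
(after j=3) v = [5, 7, 6, 12, 13, 14, 9, 8]

[5, 7, 6, 12, 13, 14, 9, 8]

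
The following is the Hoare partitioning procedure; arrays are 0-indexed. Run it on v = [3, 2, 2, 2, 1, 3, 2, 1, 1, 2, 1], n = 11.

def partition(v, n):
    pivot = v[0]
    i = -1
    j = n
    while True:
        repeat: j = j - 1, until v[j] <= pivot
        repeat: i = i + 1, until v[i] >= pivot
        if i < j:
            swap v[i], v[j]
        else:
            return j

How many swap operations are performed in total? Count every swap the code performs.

pivot = v[0] = 3; i = -1, j = 11
j→10 (v[10]=1≤3), i→0 (v[0]=3≥3); i<j, swap → [1, 2, 2, 2, 1, 3, 2, 1, 1, 2, 3]
j→9 (v[9]=2≤3), i→5 (v[5]=3≥3); i<j, swap → [1, 2, 2, 2, 1, 2, 2, 1, 1, 3, 3]
j→8, i→9; i≥j, return j=8. v = [1, 2, 2, 2, 1, 2, 2, 1, 1, 3, 3]

2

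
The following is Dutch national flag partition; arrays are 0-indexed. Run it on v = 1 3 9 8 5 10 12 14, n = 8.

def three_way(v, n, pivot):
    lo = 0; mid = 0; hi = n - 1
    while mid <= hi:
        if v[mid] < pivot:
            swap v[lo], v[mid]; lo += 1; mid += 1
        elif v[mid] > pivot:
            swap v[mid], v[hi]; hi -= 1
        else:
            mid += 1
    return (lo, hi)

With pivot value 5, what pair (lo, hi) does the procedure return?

pivot = 5; lo=0, mid=0, hi=7
v[mid]=1<5: swap v[0],v[0]; lo=1,mid=1 → 1 3 9 8 5 10 12 14
v[mid]=3<5: swap v[1],v[1]; lo=2,mid=2 → 1 3 9 8 5 10 12 14
v[mid]=9>5: swap v[2],v[7]; hi=6 → 1 3 14 8 5 10 12 9
v[mid]=14>5: swap v[2],v[6]; hi=5 → 1 3 12 8 5 10 14 9
v[mid]=12>5: swap v[2],v[5]; hi=4 → 1 3 10 8 5 12 14 9
v[mid]=10>5: swap v[2],v[4]; hi=3 → 1 3 5 8 10 12 14 9
v[mid]=5=5: mid=3
v[mid]=8>5: swap v[3],v[3]; hi=2 → 1 3 5 8 10 12 14 9
end: lo=2, hi=2; v = 1 3 5 8 10 12 14 9

(2, 2)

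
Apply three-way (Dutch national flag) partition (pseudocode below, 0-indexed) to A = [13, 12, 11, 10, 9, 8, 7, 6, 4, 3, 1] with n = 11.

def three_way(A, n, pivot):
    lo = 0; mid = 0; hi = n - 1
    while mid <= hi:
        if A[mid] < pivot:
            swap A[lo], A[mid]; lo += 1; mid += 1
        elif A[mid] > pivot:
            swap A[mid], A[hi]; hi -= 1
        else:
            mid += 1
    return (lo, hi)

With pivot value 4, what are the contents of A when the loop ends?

lo=0 mid=0 hi=10
13>4: swap(0,10), hi=9 ⇒ [1, 12, 11, 10, 9, 8, 7, 6, 4, 3, 13]
1<4: swap(0,0), lo=1 mid=1 ⇒ [1, 12, 11, 10, 9, 8, 7, 6, 4, 3, 13]
12>4: swap(1,9), hi=8 ⇒ [1, 3, 11, 10, 9, 8, 7, 6, 4, 12, 13]
3<4: swap(1,1), lo=2 mid=2 ⇒ [1, 3, 11, 10, 9, 8, 7, 6, 4, 12, 13]
11>4: swap(2,8), hi=7 ⇒ [1, 3, 4, 10, 9, 8, 7, 6, 11, 12, 13]
4=4: mid=3
10>4: swap(3,7), hi=6 ⇒ [1, 3, 4, 6, 9, 8, 7, 10, 11, 12, 13]
6>4: swap(3,6), hi=5 ⇒ [1, 3, 4, 7, 9, 8, 6, 10, 11, 12, 13]
7>4: swap(3,5), hi=4 ⇒ [1, 3, 4, 8, 9, 7, 6, 10, 11, 12, 13]
8>4: swap(3,4), hi=3 ⇒ [1, 3, 4, 9, 8, 7, 6, 10, 11, 12, 13]
9>4: swap(3,3), hi=2 ⇒ [1, 3, 4, 9, 8, 7, 6, 10, 11, 12, 13]
done. lo=2 hi=2; A=[1, 3, 4, 9, 8, 7, 6, 10, 11, 12, 13]

[1, 3, 4, 9, 8, 7, 6, 10, 11, 12, 13]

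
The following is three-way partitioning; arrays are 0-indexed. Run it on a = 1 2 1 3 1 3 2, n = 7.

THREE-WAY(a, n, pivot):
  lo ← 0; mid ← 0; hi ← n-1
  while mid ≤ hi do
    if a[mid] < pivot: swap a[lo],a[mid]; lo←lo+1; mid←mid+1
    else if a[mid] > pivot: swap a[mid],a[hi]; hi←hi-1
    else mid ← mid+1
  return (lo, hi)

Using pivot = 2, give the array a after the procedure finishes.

lo=0 mid=0 hi=6
1<2: swap(0,0), lo=1 mid=1 ⇒ 1 2 1 3 1 3 2
2=2: mid=2
1<2: swap(1,2), lo=2 mid=3 ⇒ 1 1 2 3 1 3 2
3>2: swap(3,6), hi=5 ⇒ 1 1 2 2 1 3 3
2=2: mid=4
1<2: swap(2,4), lo=3 mid=5 ⇒ 1 1 1 2 2 3 3
3>2: swap(5,5), hi=4 ⇒ 1 1 1 2 2 3 3
done. lo=3 hi=4; a=1 1 1 2 2 3 3

1 1 1 2 2 3 3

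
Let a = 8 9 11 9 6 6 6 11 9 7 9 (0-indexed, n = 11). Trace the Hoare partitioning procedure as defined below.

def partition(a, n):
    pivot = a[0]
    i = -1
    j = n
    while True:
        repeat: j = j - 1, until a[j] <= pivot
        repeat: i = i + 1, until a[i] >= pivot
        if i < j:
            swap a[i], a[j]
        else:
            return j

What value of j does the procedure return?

3

pivot = a[0] = 8; i = -1, j = 11
j→9 (a[9]=7≤8), i→0 (a[0]=8≥8); i<j, swap → 7 9 11 9 6 6 6 11 9 8 9
j→6 (a[6]=6≤8), i→1 (a[1]=9≥8); i<j, swap → 7 6 11 9 6 6 9 11 9 8 9
j→5 (a[5]=6≤8), i→2 (a[2]=11≥8); i<j, swap → 7 6 6 9 6 11 9 11 9 8 9
j→4 (a[4]=6≤8), i→3 (a[3]=9≥8); i<j, swap → 7 6 6 6 9 11 9 11 9 8 9
j→3, i→4; i≥j, return j=3. a = 7 6 6 6 9 11 9 11 9 8 9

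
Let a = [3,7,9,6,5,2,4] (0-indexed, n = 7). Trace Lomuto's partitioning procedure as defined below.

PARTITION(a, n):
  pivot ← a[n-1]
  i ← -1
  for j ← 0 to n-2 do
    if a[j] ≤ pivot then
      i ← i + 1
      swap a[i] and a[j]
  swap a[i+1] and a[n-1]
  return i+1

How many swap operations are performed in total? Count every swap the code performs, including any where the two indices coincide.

3

pivot=4, i=-1
j=0: 3≤4, i=0, swap(0,0) ⇒ [3,7,9,6,5,2,4]
j=1: 7>4, skip
j=2: 9>4, skip
j=3: 6>4, skip
j=4: 5>4, skip
j=5: 2≤4, i=1, swap(1,5) ⇒ [3,2,9,6,5,7,4]
swap(2,6) ⇒ [3,2,4,6,5,7,9]; return 2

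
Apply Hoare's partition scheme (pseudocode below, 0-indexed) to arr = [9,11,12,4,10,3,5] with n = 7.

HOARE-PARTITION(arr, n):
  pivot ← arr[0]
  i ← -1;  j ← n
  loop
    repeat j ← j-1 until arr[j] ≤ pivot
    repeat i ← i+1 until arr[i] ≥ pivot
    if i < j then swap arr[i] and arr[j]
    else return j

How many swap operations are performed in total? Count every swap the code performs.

pivot = arr[0] = 9; i = -1, j = 7
j→6 (arr[6]=5≤9), i→0 (arr[0]=9≥9); i<j, swap → [5,11,12,4,10,3,9]
j→5 (arr[5]=3≤9), i→1 (arr[1]=11≥9); i<j, swap → [5,3,12,4,10,11,9]
j→3 (arr[3]=4≤9), i→2 (arr[2]=12≥9); i<j, swap → [5,3,4,12,10,11,9]
j→2, i→3; i≥j, return j=2. arr = [5,3,4,12,10,11,9]

3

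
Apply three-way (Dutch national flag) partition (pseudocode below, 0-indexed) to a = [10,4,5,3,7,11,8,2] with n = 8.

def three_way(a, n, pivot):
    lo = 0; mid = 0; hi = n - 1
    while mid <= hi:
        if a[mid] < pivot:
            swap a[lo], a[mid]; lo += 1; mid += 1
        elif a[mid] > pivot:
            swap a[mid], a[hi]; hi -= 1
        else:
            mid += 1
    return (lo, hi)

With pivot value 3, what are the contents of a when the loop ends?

pivot = 3; lo=0, mid=0, hi=7
a[mid]=10>3: swap a[0],a[7]; hi=6 → [2,4,5,3,7,11,8,10]
a[mid]=2<3: swap a[0],a[0]; lo=1,mid=1 → [2,4,5,3,7,11,8,10]
a[mid]=4>3: swap a[1],a[6]; hi=5 → [2,8,5,3,7,11,4,10]
a[mid]=8>3: swap a[1],a[5]; hi=4 → [2,11,5,3,7,8,4,10]
a[mid]=11>3: swap a[1],a[4]; hi=3 → [2,7,5,3,11,8,4,10]
a[mid]=7>3: swap a[1],a[3]; hi=2 → [2,3,5,7,11,8,4,10]
a[mid]=3=3: mid=2
a[mid]=5>3: swap a[2],a[2]; hi=1 → [2,3,5,7,11,8,4,10]
end: lo=1, hi=1; a = [2,3,5,7,11,8,4,10]

[2,3,5,7,11,8,4,10]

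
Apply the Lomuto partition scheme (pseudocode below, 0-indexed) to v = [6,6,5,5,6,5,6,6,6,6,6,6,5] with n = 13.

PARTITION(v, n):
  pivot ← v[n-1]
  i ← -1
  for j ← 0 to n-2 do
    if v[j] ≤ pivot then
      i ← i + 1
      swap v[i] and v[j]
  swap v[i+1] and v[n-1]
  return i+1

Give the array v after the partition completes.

pivot = v[12] = 5; i = -1
j=0: v[0]=6 > 5 → no swap
j=1: v[1]=6 > 5 → no swap
j=2: v[2]=5 ≤ 5 → i=0, swap v[0],v[2] → [5,6,6,5,6,5,6,6,6,6,6,6,5]
j=3: v[3]=5 ≤ 5 → i=1, swap v[1],v[3] → [5,5,6,6,6,5,6,6,6,6,6,6,5]
j=4: v[4]=6 > 5 → no swap
j=5: v[5]=5 ≤ 5 → i=2, swap v[2],v[5] → [5,5,5,6,6,6,6,6,6,6,6,6,5]
j=6: v[6]=6 > 5 → no swap
j=7: v[7]=6 > 5 → no swap
j=8: v[8]=6 > 5 → no swap
j=9: v[9]=6 > 5 → no swap
j=10: v[10]=6 > 5 → no swap
j=11: v[11]=6 > 5 → no swap
final swap v[3],v[12] → [5,5,5,5,6,6,6,6,6,6,6,6,6]; return 3

[5,5,5,5,6,6,6,6,6,6,6,6,6]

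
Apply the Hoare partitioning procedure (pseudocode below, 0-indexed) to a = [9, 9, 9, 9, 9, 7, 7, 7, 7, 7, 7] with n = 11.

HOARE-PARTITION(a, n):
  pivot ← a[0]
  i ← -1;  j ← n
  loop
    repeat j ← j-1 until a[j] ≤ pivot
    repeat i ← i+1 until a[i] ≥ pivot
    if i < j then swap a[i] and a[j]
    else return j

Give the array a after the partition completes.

pivot = a[0] = 9; i = -1, j = 11
j→10 (a[10]=7≤9), i→0 (a[0]=9≥9); i<j, swap → [7, 9, 9, 9, 9, 7, 7, 7, 7, 7, 9]
j→9 (a[9]=7≤9), i→1 (a[1]=9≥9); i<j, swap → [7, 7, 9, 9, 9, 7, 7, 7, 7, 9, 9]
j→8 (a[8]=7≤9), i→2 (a[2]=9≥9); i<j, swap → [7, 7, 7, 9, 9, 7, 7, 7, 9, 9, 9]
j→7 (a[7]=7≤9), i→3 (a[3]=9≥9); i<j, swap → [7, 7, 7, 7, 9, 7, 7, 9, 9, 9, 9]
j→6 (a[6]=7≤9), i→4 (a[4]=9≥9); i<j, swap → [7, 7, 7, 7, 7, 7, 9, 9, 9, 9, 9]
j→5, i→6; i≥j, return j=5. a = [7, 7, 7, 7, 7, 7, 9, 9, 9, 9, 9]

[7, 7, 7, 7, 7, 7, 9, 9, 9, 9, 9]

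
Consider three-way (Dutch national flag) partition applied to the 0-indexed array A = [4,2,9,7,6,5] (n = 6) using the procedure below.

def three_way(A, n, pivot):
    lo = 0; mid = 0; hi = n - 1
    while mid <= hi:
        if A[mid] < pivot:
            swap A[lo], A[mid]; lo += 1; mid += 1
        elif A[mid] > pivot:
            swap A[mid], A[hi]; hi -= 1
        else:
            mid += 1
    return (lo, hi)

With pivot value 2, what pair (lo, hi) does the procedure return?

pivot = 2; lo=0, mid=0, hi=5
A[mid]=4>2: swap A[0],A[5]; hi=4 → [5,2,9,7,6,4]
A[mid]=5>2: swap A[0],A[4]; hi=3 → [6,2,9,7,5,4]
A[mid]=6>2: swap A[0],A[3]; hi=2 → [7,2,9,6,5,4]
A[mid]=7>2: swap A[0],A[2]; hi=1 → [9,2,7,6,5,4]
A[mid]=9>2: swap A[0],A[1]; hi=0 → [2,9,7,6,5,4]
A[mid]=2=2: mid=1
end: lo=0, hi=0; A = [2,9,7,6,5,4]

(0, 0)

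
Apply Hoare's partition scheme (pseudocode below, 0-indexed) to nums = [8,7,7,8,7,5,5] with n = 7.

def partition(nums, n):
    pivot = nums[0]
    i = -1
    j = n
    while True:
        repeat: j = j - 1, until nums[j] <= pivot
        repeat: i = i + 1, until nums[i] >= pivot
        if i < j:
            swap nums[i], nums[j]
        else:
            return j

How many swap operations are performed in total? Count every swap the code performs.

2

pivot = nums[0] = 8; i = -1, j = 7
j→6 (nums[6]=5≤8), i→0 (nums[0]=8≥8); i<j, swap → [5,7,7,8,7,5,8]
j→5 (nums[5]=5≤8), i→3 (nums[3]=8≥8); i<j, swap → [5,7,7,5,7,8,8]
j→4, i→5; i≥j, return j=4. nums = [5,7,7,5,7,8,8]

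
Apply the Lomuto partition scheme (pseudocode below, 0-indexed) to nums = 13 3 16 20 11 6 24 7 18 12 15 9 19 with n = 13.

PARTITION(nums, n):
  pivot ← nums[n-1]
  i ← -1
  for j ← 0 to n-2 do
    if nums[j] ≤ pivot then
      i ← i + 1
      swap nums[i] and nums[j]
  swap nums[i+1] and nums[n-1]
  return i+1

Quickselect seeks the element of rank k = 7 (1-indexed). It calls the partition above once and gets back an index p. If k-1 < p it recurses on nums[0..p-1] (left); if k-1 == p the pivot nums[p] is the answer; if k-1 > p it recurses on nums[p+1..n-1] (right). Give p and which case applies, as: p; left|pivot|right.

10; left

pivot = nums[12] = 19; i = -1
j=0: nums[0]=13 ≤ 19 → i=0, swap nums[0],nums[0] (no change) → 13 3 16 20 11 6 24 7 18 12 15 9 19
j=1: nums[1]=3 ≤ 19 → i=1, swap nums[1],nums[1] (no change) → 13 3 16 20 11 6 24 7 18 12 15 9 19
j=2: nums[2]=16 ≤ 19 → i=2, swap nums[2],nums[2] (no change) → 13 3 16 20 11 6 24 7 18 12 15 9 19
j=3: nums[3]=20 > 19 → no swap
j=4: nums[4]=11 ≤ 19 → i=3, swap nums[3],nums[4] → 13 3 16 11 20 6 24 7 18 12 15 9 19
j=5: nums[5]=6 ≤ 19 → i=4, swap nums[4],nums[5] → 13 3 16 11 6 20 24 7 18 12 15 9 19
j=6: nums[6]=24 > 19 → no swap
j=7: nums[7]=7 ≤ 19 → i=5, swap nums[5],nums[7] → 13 3 16 11 6 7 24 20 18 12 15 9 19
j=8: nums[8]=18 ≤ 19 → i=6, swap nums[6],nums[8] → 13 3 16 11 6 7 18 20 24 12 15 9 19
j=9: nums[9]=12 ≤ 19 → i=7, swap nums[7],nums[9] → 13 3 16 11 6 7 18 12 24 20 15 9 19
j=10: nums[10]=15 ≤ 19 → i=8, swap nums[8],nums[10] → 13 3 16 11 6 7 18 12 15 20 24 9 19
j=11: nums[11]=9 ≤ 19 → i=9, swap nums[9],nums[11] → 13 3 16 11 6 7 18 12 15 9 24 20 19
final swap nums[10],nums[12] → 13 3 16 11 6 7 18 12 15 9 19 20 24; return 10
p = 10; k-1 = 6 < 10 ⇒ left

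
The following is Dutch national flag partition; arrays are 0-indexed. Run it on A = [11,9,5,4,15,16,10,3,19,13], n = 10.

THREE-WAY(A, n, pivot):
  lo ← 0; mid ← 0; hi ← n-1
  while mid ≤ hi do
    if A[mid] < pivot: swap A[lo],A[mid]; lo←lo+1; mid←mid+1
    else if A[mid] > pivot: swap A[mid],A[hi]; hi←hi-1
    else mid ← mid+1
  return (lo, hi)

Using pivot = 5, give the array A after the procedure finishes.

lo=0 mid=0 hi=9
11>5: swap(0,9), hi=8 ⇒ [13,9,5,4,15,16,10,3,19,11]
13>5: swap(0,8), hi=7 ⇒ [19,9,5,4,15,16,10,3,13,11]
19>5: swap(0,7), hi=6 ⇒ [3,9,5,4,15,16,10,19,13,11]
3<5: swap(0,0), lo=1 mid=1 ⇒ [3,9,5,4,15,16,10,19,13,11]
9>5: swap(1,6), hi=5 ⇒ [3,10,5,4,15,16,9,19,13,11]
10>5: swap(1,5), hi=4 ⇒ [3,16,5,4,15,10,9,19,13,11]
16>5: swap(1,4), hi=3 ⇒ [3,15,5,4,16,10,9,19,13,11]
15>5: swap(1,3), hi=2 ⇒ [3,4,5,15,16,10,9,19,13,11]
4<5: swap(1,1), lo=2 mid=2 ⇒ [3,4,5,15,16,10,9,19,13,11]
5=5: mid=3
done. lo=2 hi=2; A=[3,4,5,15,16,10,9,19,13,11]

[3,4,5,15,16,10,9,19,13,11]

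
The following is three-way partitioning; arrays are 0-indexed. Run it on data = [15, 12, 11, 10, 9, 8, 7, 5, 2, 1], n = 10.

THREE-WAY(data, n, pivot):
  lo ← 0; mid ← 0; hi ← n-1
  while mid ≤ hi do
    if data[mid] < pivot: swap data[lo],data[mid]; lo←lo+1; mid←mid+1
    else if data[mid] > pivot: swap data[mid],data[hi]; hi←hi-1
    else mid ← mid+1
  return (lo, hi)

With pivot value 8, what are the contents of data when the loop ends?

pivot = 8; lo=0, mid=0, hi=9
data[mid]=15>8: swap data[0],data[9]; hi=8 → [1, 12, 11, 10, 9, 8, 7, 5, 2, 15]
data[mid]=1<8: swap data[0],data[0]; lo=1,mid=1 → [1, 12, 11, 10, 9, 8, 7, 5, 2, 15]
data[mid]=12>8: swap data[1],data[8]; hi=7 → [1, 2, 11, 10, 9, 8, 7, 5, 12, 15]
data[mid]=2<8: swap data[1],data[1]; lo=2,mid=2 → [1, 2, 11, 10, 9, 8, 7, 5, 12, 15]
data[mid]=11>8: swap data[2],data[7]; hi=6 → [1, 2, 5, 10, 9, 8, 7, 11, 12, 15]
data[mid]=5<8: swap data[2],data[2]; lo=3,mid=3 → [1, 2, 5, 10, 9, 8, 7, 11, 12, 15]
data[mid]=10>8: swap data[3],data[6]; hi=5 → [1, 2, 5, 7, 9, 8, 10, 11, 12, 15]
data[mid]=7<8: swap data[3],data[3]; lo=4,mid=4 → [1, 2, 5, 7, 9, 8, 10, 11, 12, 15]
data[mid]=9>8: swap data[4],data[5]; hi=4 → [1, 2, 5, 7, 8, 9, 10, 11, 12, 15]
data[mid]=8=8: mid=5
end: lo=4, hi=4; data = [1, 2, 5, 7, 8, 9, 10, 11, 12, 15]

[1, 2, 5, 7, 8, 9, 10, 11, 12, 15]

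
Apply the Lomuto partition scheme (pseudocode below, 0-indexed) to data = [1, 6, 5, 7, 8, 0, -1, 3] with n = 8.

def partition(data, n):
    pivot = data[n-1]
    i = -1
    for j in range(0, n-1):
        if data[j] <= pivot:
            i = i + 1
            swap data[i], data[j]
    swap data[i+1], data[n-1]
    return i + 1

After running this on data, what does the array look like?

pivot=3, i=-1
j=0: 1≤3, i=0, swap(0,0) ⇒ [1, 6, 5, 7, 8, 0, -1, 3]
j=1: 6>3, skip
j=2: 5>3, skip
j=3: 7>3, skip
j=4: 8>3, skip
j=5: 0≤3, i=1, swap(1,5) ⇒ [1, 0, 5, 7, 8, 6, -1, 3]
j=6: -1≤3, i=2, swap(2,6) ⇒ [1, 0, -1, 7, 8, 6, 5, 3]
swap(3,7) ⇒ [1, 0, -1, 3, 8, 6, 5, 7]; return 3

[1, 0, -1, 3, 8, 6, 5, 7]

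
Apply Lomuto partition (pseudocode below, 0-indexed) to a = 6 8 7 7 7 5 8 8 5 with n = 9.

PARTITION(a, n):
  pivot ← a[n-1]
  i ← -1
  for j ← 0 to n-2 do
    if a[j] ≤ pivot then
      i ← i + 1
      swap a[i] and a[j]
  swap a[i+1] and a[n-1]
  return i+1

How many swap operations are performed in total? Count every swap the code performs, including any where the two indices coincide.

2

pivot=5, i=-1
j=0: 6>5, skip
j=1: 8>5, skip
j=2: 7>5, skip
j=3: 7>5, skip
j=4: 7>5, skip
j=5: 5≤5, i=0, swap(0,5) ⇒ 5 8 7 7 7 6 8 8 5
j=6: 8>5, skip
j=7: 8>5, skip
swap(1,8) ⇒ 5 5 7 7 7 6 8 8 8; return 1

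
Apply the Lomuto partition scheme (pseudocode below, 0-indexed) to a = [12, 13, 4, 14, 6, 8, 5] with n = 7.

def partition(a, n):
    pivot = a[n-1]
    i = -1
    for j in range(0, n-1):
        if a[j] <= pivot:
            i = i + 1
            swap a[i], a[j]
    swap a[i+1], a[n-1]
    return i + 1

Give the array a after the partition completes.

[4, 5, 12, 14, 6, 8, 13]

pivot = a[6] = 5; i = -1
j=0: a[0]=12 > 5 → no swap
j=1: a[1]=13 > 5 → no swap
j=2: a[2]=4 ≤ 5 → i=0, swap a[0],a[2] → [4, 13, 12, 14, 6, 8, 5]
j=3: a[3]=14 > 5 → no swap
j=4: a[4]=6 > 5 → no swap
j=5: a[5]=8 > 5 → no swap
final swap a[1],a[6] → [4, 5, 12, 14, 6, 8, 13]; return 1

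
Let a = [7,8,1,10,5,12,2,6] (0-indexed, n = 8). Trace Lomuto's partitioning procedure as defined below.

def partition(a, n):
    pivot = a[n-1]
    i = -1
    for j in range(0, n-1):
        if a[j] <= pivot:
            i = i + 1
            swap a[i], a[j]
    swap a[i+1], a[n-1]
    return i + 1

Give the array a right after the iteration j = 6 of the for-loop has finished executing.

[1,5,2,10,8,12,7,6]

pivot = a[7] = 6; i = -1
j=0: a[0]=7 > 6 → no swap
j=1: a[1]=8 > 6 → no swap
j=2: a[2]=1 ≤ 6 → i=0, swap a[0],a[2] → [1,8,7,10,5,12,2,6]
j=3: a[3]=10 > 6 → no swap
j=4: a[4]=5 ≤ 6 → i=1, swap a[1],a[4] → [1,5,7,10,8,12,2,6]
j=5: a[5]=12 > 6 → no swap
j=6: a[6]=2 ≤ 6 → i=2, swap a[2],a[6] → [1,5,2,10,8,12,7,6]
(after j=6) a = [1,5,2,10,8,12,7,6]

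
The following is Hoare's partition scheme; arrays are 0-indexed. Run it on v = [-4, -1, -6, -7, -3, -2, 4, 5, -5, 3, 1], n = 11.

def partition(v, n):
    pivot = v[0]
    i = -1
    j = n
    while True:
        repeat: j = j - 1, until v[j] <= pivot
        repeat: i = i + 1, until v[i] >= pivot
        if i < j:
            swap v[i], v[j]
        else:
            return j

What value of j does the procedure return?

2

pivot = v[0] = -4; i = -1, j = 11
j→8 (v[8]=-5≤-4), i→0 (v[0]=-4≥-4); i<j, swap → [-5, -1, -6, -7, -3, -2, 4, 5, -4, 3, 1]
j→3 (v[3]=-7≤-4), i→1 (v[1]=-1≥-4); i<j, swap → [-5, -7, -6, -1, -3, -2, 4, 5, -4, 3, 1]
j→2, i→3; i≥j, return j=2. v = [-5, -7, -6, -1, -3, -2, 4, 5, -4, 3, 1]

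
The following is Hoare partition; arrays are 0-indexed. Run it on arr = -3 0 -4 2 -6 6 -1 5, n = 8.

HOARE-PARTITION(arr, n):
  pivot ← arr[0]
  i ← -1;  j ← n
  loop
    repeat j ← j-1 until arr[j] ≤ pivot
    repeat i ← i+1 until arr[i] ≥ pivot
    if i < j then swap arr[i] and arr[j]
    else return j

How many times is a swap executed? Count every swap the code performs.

pivot = arr[0] = -3; i = -1, j = 8
j→4 (arr[4]=-6≤-3), i→0 (arr[0]=-3≥-3); i<j, swap → -6 0 -4 2 -3 6 -1 5
j→2 (arr[2]=-4≤-3), i→1 (arr[1]=0≥-3); i<j, swap → -6 -4 0 2 -3 6 -1 5
j→1, i→2; i≥j, return j=1. arr = -6 -4 0 2 -3 6 -1 5

2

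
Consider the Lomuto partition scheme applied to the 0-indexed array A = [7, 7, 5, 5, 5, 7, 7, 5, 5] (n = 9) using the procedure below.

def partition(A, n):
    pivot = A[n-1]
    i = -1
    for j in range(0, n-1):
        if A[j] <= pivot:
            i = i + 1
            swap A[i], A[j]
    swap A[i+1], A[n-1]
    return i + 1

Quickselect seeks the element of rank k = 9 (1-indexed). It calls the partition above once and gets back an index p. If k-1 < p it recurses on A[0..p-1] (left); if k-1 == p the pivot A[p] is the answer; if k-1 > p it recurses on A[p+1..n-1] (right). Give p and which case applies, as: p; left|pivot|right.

4; right

pivot = A[8] = 5; i = -1
j=0: A[0]=7 > 5 → no swap
j=1: A[1]=7 > 5 → no swap
j=2: A[2]=5 ≤ 5 → i=0, swap A[0],A[2] → [5, 7, 7, 5, 5, 7, 7, 5, 5]
j=3: A[3]=5 ≤ 5 → i=1, swap A[1],A[3] → [5, 5, 7, 7, 5, 7, 7, 5, 5]
j=4: A[4]=5 ≤ 5 → i=2, swap A[2],A[4] → [5, 5, 5, 7, 7, 7, 7, 5, 5]
j=5: A[5]=7 > 5 → no swap
j=6: A[6]=7 > 5 → no swap
j=7: A[7]=5 ≤ 5 → i=3, swap A[3],A[7] → [5, 5, 5, 5, 7, 7, 7, 7, 5]
final swap A[4],A[8] → [5, 5, 5, 5, 5, 7, 7, 7, 7]; return 4
p = 4; k-1 = 8 > 4 ⇒ right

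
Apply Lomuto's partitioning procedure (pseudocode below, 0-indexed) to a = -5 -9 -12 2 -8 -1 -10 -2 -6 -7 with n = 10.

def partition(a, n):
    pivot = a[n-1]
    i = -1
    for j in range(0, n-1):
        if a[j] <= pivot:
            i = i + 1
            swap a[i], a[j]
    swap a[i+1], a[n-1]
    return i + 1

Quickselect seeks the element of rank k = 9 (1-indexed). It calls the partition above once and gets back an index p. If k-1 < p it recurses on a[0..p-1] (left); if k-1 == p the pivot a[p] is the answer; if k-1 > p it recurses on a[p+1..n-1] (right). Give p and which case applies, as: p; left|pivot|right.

pivot=-7, i=-1
j=0: -5>-7, skip
j=1: -9≤-7, i=0, swap(0,1) ⇒ -9 -5 -12 2 -8 -1 -10 -2 -6 -7
j=2: -12≤-7, i=1, swap(1,2) ⇒ -9 -12 -5 2 -8 -1 -10 -2 -6 -7
j=3: 2>-7, skip
j=4: -8≤-7, i=2, swap(2,4) ⇒ -9 -12 -8 2 -5 -1 -10 -2 -6 -7
j=5: -1>-7, skip
j=6: -10≤-7, i=3, swap(3,6) ⇒ -9 -12 -8 -10 -5 -1 2 -2 -6 -7
j=7: -2>-7, skip
j=8: -6>-7, skip
swap(4,9) ⇒ -9 -12 -8 -10 -7 -1 2 -2 -6 -5; return 4
p = 4; k-1 = 8 > 4 ⇒ right

4; right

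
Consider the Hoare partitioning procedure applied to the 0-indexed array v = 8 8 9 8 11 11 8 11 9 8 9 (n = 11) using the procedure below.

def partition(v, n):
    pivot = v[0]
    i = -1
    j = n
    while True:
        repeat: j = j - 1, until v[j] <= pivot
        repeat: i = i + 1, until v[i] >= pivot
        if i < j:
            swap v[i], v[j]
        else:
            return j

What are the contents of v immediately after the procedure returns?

pivot = v[0] = 8; i = -1, j = 11
j→9 (v[9]=8≤8), i→0 (v[0]=8≥8); i<j, swap → 8 8 9 8 11 11 8 11 9 8 9
j→6 (v[6]=8≤8), i→1 (v[1]=8≥8); i<j, swap → 8 8 9 8 11 11 8 11 9 8 9
j→3 (v[3]=8≤8), i→2 (v[2]=9≥8); i<j, swap → 8 8 8 9 11 11 8 11 9 8 9
j→2, i→3; i≥j, return j=2. v = 8 8 8 9 11 11 8 11 9 8 9

8 8 8 9 11 11 8 11 9 8 9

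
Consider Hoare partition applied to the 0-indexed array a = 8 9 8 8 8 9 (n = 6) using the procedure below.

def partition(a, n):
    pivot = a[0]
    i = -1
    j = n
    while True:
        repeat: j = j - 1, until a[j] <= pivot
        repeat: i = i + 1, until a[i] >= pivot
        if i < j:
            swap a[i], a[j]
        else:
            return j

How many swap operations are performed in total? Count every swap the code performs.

pivot=8
j stops at 4 (8), i stops at 0 (8); swap ⇒ 8 9 8 8 8 9
j stops at 3 (8), i stops at 1 (9); swap ⇒ 8 8 8 9 8 9
j stops at 2, i stops at 2; i≥j ⇒ return 2. a=8 8 8 9 8 9

2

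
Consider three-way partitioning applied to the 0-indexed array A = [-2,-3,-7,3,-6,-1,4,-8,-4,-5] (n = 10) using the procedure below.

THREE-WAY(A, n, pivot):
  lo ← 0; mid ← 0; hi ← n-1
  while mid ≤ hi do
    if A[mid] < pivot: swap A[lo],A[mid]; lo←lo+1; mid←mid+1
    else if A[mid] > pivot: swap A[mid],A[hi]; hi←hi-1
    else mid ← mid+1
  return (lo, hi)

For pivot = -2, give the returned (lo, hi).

pivot = -2; lo=0, mid=0, hi=9
A[mid]=-2=-2: mid=1
A[mid]=-3<-2: swap A[0],A[1]; lo=1,mid=2 → [-3,-2,-7,3,-6,-1,4,-8,-4,-5]
A[mid]=-7<-2: swap A[1],A[2]; lo=2,mid=3 → [-3,-7,-2,3,-6,-1,4,-8,-4,-5]
A[mid]=3>-2: swap A[3],A[9]; hi=8 → [-3,-7,-2,-5,-6,-1,4,-8,-4,3]
A[mid]=-5<-2: swap A[2],A[3]; lo=3,mid=4 → [-3,-7,-5,-2,-6,-1,4,-8,-4,3]
A[mid]=-6<-2: swap A[3],A[4]; lo=4,mid=5 → [-3,-7,-5,-6,-2,-1,4,-8,-4,3]
A[mid]=-1>-2: swap A[5],A[8]; hi=7 → [-3,-7,-5,-6,-2,-4,4,-8,-1,3]
A[mid]=-4<-2: swap A[4],A[5]; lo=5,mid=6 → [-3,-7,-5,-6,-4,-2,4,-8,-1,3]
A[mid]=4>-2: swap A[6],A[7]; hi=6 → [-3,-7,-5,-6,-4,-2,-8,4,-1,3]
A[mid]=-8<-2: swap A[5],A[6]; lo=6,mid=7 → [-3,-7,-5,-6,-4,-8,-2,4,-1,3]
end: lo=6, hi=6; A = [-3,-7,-5,-6,-4,-8,-2,4,-1,3]

(6, 6)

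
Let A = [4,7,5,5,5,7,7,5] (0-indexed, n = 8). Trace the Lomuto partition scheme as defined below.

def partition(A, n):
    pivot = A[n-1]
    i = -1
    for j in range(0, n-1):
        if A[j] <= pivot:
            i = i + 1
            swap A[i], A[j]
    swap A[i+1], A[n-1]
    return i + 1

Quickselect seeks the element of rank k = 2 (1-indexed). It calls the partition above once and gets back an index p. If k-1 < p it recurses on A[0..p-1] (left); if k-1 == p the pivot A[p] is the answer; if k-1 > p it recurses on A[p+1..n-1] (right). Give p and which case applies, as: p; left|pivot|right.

4; left

pivot = A[7] = 5; i = -1
j=0: A[0]=4 ≤ 5 → i=0, swap A[0],A[0] (no change) → [4,7,5,5,5,7,7,5]
j=1: A[1]=7 > 5 → no swap
j=2: A[2]=5 ≤ 5 → i=1, swap A[1],A[2] → [4,5,7,5,5,7,7,5]
j=3: A[3]=5 ≤ 5 → i=2, swap A[2],A[3] → [4,5,5,7,5,7,7,5]
j=4: A[4]=5 ≤ 5 → i=3, swap A[3],A[4] → [4,5,5,5,7,7,7,5]
j=5: A[5]=7 > 5 → no swap
j=6: A[6]=7 > 5 → no swap
final swap A[4],A[7] → [4,5,5,5,5,7,7,7]; return 4
p = 4; k-1 = 1 < 4 ⇒ left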